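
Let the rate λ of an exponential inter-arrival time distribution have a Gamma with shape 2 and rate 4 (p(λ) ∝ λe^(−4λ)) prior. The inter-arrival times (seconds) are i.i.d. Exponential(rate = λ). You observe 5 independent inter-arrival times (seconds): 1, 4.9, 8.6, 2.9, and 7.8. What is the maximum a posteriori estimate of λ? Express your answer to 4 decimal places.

λ̂_MAP = 0.2055

The Exponential(rate=λ) likelihood is ∝ λ^n e^(−λΣtᵢ). Here n = 5 and Σtᵢ = 1 + 4.9 + 8.6 + 2.9 + 7.8 = 25.2.
Posterior ∝ λe^(−4λ) · λ^5e^(−25.2λ) = λ^6e^(−29.2λ), i.e. Gamma(7, 29.2).
Mode = (a−1)/b = 6/29.2 ≈ 0.2055.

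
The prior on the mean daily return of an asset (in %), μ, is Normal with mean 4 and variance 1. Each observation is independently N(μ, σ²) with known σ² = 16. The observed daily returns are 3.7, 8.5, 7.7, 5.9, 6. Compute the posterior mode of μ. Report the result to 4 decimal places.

n = 5; x̄ = (3.7 + 8.5 + 7.7 + 5.9 + 6)/5 = 31.8/5 = 6.36.
For a Normal prior and Normal likelihood with known variance, the posterior is Normal; its mode equals its mean, the precision-weighted average.
Prior precision 1/σ₀² = 1/1 = 1; data precision n/σ² = 5/16 = 0.3125.
μ̂ = (1·4 + 0.3125·6.36) / (1 + 0.3125) = 5.9875/1.3125 = 479/105 ≈ 4.5619.

μ̂_MAP = 4.5619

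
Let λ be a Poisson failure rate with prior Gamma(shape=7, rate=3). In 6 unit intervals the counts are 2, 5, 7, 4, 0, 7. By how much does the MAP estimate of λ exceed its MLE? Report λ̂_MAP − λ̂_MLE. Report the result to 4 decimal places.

MAP − MLE = -0.7222

Σxᵢ = 25. Posterior is Gamma(32, 9); MAP = (32−1)/9 = 31/9 ≈ 3.44444.
MLE = x̄ = 25/6 ≈ 4.16667.
Difference = 31/9 − 25/6 = -13/18 ≈ -0.7222.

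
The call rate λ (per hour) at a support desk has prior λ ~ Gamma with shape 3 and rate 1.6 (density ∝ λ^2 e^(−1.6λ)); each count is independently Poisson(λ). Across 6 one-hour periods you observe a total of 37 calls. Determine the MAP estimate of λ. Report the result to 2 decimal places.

Σxᵢ = 37, n = 6.
Posterior ∝ λ^2e^(−1.6λ) · λ^37e^(−6λ) = λ^39e^(−7.6λ), i.e. Gamma(shape=40, rate=7.6).
The mode of a Gamma(a, b) with a ≥ 1 (shape–rate) is (a−1)/b = 39/7.6 ≈ 5.13.

λ̂_MAP = 5.13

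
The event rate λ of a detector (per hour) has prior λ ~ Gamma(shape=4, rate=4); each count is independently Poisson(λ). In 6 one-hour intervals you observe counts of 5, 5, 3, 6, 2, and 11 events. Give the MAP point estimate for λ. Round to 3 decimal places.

λ̂_MAP = 3.500

Σxᵢ = 5+5+3+6+2+11 = 32, with n = 6.
Posterior ∝ λ^3e^(−4λ) · λ^32e^(−6λ) = λ^35e^(−10λ), i.e. Gamma(shape=36, rate=10).
The mode of a Gamma(a, b) with a ≥ 1 (shape–rate) is (a−1)/b = 35/10 ≈ 3.500.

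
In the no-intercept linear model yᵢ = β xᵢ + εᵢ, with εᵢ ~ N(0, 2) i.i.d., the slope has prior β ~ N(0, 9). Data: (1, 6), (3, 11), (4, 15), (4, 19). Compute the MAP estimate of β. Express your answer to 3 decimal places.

β̂_MAP = 4.145

log p(β | y) = −Σ(yᵢ − βxᵢ)²/(2·2) − β²/(2·9) + const.
Setting the derivative to zero: Σxᵢ(yᵢ − βxᵢ)/2 − β/9 = 0, so β = Σxᵢyᵢ / (Σxᵢ² + σ²/τ²).
Σxᵢyᵢ = 1·6 + 3·11 + 4·15 + 4·19 = 175; Σxᵢ² = 42; σ²/τ² = 2/9.
β̂_MAP = 175 / (42 + 2/9) = 175/(380/9) = 315/76 ≈ 4.145.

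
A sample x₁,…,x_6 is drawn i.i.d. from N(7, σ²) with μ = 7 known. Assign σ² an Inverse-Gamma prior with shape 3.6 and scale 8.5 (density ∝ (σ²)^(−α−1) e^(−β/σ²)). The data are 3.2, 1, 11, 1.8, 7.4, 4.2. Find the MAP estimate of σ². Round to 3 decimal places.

σ̂²_MAP = 7.795

Sum of squared deviations about the known mean: SS = (3.2−7)² + (1−7)² + (11−7)² + (1.8−7)² + (7.4−7)² + (4.2−7)² = 101.48.
The Normal likelihood contributes (σ²)^(−n/2) exp(−SS/(2σ²)), so the posterior is Inverse-Gamma(α + n/2, β + SS/2) = Inverse-Gamma(6.6, 59.24).
The mode of Inverse-Gamma(a, b) is b/(a+1) = 59.24/7.6 ≈ 7.795.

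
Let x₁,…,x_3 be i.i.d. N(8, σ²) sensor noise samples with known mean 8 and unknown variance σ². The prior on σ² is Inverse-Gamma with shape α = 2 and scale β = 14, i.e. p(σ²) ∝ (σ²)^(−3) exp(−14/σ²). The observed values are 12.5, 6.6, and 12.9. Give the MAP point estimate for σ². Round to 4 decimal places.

Sum of squared deviations about the known mean: SS = (12.5−8)² + (6.6−8)² + (12.9−8)² = 46.22.
The Normal likelihood contributes (σ²)^(−n/2) exp(−SS/(2σ²)), so the posterior is Inverse-Gamma(α + n/2, β + SS/2) = Inverse-Gamma(3.5, 37.11).
The mode of Inverse-Gamma(a, b) is b/(a+1) = 37.11/4.5 ≈ 8.2467.

σ̂²_MAP = 8.2467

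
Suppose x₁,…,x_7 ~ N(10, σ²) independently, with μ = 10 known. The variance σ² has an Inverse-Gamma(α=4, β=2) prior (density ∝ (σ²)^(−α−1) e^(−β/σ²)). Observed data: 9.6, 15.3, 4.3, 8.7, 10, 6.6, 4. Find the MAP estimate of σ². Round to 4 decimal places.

σ̂²_MAP = 6.7053

Sum of squared deviations about the known mean: SS = (9.6−10)² + (15.3−10)² + (4.3−10)² + (8.7−10)² + (10−10)² + (6.6−10)² + (4−10)² = 109.99.
The Normal likelihood contributes (σ²)^(−n/2) exp(−SS/(2σ²)), so the posterior is Inverse-Gamma(α + n/2, β + SS/2) = Inverse-Gamma(7.5, 56.995).
The mode of Inverse-Gamma(a, b) is b/(a+1) = 56.995/8.5 ≈ 6.7053.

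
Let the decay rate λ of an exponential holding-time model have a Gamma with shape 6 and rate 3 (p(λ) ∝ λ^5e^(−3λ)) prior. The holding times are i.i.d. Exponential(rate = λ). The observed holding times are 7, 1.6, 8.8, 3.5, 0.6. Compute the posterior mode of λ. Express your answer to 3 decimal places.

The Exponential(rate=λ) likelihood is ∝ λ^n e^(−λΣtᵢ). Here n = 5 and Σtᵢ = 7 + 1.6 + 8.8 + 3.5 + 0.6 = 21.5.
Posterior ∝ λ^5e^(−3λ) · λ^5e^(−21.5λ) = λ^10e^(−24.5λ), i.e. Gamma(11, 24.5).
Mode = (a−1)/b = 10/24.5 ≈ 0.408.

λ̂_MAP = 0.408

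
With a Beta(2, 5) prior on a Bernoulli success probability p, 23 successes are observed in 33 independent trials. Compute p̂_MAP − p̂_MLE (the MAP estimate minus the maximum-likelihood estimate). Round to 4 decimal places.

Posterior is Beta(25, 15); MAP = (25−1)/(40−2) = 24/38 ≈ 0.63158.
MLE ignores the prior: p̂_MLE = k/n = 23/33 ≈ 0.69697.
Difference = 24/38 − 23/33 = -41/627 ≈ -0.0654.

MAP − MLE = -0.0654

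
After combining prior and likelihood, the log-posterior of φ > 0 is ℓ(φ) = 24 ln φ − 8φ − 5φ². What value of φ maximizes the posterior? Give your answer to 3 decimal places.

φ̂_MAP = 1.200

ℓ'(φ) = 24/φ − 8 − 10φ. Setting this to zero and multiplying by φ: 10φ² + 8φ − 24 = 0.
φ = (−8 + √(8² + 4·10·24)) / (2·10) = (−8 + √1024) / 20 = (−8 + 32)/20 = 6/5.
ℓ''(φ) = −24/φ² − 10 < 0, confirming a maximum.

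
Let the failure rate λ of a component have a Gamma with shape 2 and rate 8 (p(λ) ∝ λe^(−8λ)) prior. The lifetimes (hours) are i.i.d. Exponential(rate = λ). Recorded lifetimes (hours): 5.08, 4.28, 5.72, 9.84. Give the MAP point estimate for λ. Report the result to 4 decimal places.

The Exponential(rate=λ) likelihood is ∝ λ^n e^(−λΣtᵢ). Here n = 4 and Σtᵢ = 5.08 + 4.28 + 5.72 + 9.84 = 24.92.
Posterior ∝ λe^(−8λ) · λ^4e^(−24.92λ) = λ^5e^(−32.92λ), i.e. Gamma(6, 32.92).
Mode = (a−1)/b = 5/32.92 ≈ 0.1519.

λ̂_MAP = 0.1519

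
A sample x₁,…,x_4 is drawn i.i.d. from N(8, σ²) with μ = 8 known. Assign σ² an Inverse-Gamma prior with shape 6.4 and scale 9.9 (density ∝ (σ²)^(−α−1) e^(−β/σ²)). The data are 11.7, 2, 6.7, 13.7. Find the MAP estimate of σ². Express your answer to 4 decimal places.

σ̂²_MAP = 5.5144

Sum of squared deviations about the known mean: SS = (11.7−8)² + (2−8)² + (6.7−8)² + (13.7−8)² = 83.87.
The Normal likelihood contributes (σ²)^(−n/2) exp(−SS/(2σ²)), so the posterior is Inverse-Gamma(α + n/2, β + SS/2) = Inverse-Gamma(8.4, 51.835).
The mode of Inverse-Gamma(a, b) is b/(a+1) = 51.835/9.4 ≈ 5.5144.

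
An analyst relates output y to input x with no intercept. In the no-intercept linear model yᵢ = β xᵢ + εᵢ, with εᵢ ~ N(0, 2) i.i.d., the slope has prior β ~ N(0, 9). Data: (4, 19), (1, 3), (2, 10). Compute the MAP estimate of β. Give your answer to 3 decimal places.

log p(β | y) = −Σ(yᵢ − βxᵢ)²/(2·2) − β²/(2·9) + const.
Setting the derivative to zero: Σxᵢ(yᵢ − βxᵢ)/2 − β/9 = 0, so β = Σxᵢyᵢ / (Σxᵢ² + σ²/τ²).
Σxᵢyᵢ = 4·19 + 1·3 + 2·10 = 99; Σxᵢ² = 21; σ²/τ² = 2/9.
β̂_MAP = 99 / (21 + 2/9) = 99/(191/9) = 891/191 ≈ 4.665.

β̂_MAP = 4.665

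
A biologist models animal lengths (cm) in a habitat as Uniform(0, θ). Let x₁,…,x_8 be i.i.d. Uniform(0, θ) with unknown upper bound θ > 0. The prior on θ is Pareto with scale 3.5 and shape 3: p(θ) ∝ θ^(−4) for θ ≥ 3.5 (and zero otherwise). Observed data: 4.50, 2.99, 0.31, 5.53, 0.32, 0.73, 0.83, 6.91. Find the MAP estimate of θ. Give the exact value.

θ̂_MAP = 6.91

The Uniform(0, θ) likelihood is θ^(−n) for θ ≥ max(xᵢ), zero otherwise. Here max(xᵢ) = 6.91.
Posterior ∝ θ^(−4) · θ^(−8) = θ^(−12) on θ ≥ max(3.5, 6.91) = 6.91.
This density is strictly decreasing in θ, so the posterior mode lies at the lower boundary of the support.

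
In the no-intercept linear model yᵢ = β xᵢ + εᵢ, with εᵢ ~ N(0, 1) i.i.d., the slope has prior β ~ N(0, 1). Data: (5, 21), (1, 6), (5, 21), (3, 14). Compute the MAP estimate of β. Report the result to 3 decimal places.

β̂_MAP = 4.230

log p(β | y) = −Σ(yᵢ − βxᵢ)²/(2·1) − β²/(2·1) + const.
Setting the derivative to zero: Σxᵢ(yᵢ − βxᵢ)/1 − β/1 = 0, so β = Σxᵢyᵢ / (Σxᵢ² + σ²/τ²).
Σxᵢyᵢ = 5·21 + 1·6 + 5·21 + 3·14 = 258; Σxᵢ² = 60; σ²/τ² = 1.
β̂_MAP = 258 / (60 + 1) = 258/61 ≈ 4.230.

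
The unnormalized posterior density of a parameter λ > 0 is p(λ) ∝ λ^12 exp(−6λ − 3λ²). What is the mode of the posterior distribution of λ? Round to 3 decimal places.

ℓ'(λ) = 12/λ − 6 − 6λ. Setting this to zero and multiplying by λ: 6λ² + 6λ − 12 = 0.
λ = (−6 + √(6² + 4·6·12)) / (2·6) = (−6 + √324) / 12 = (−6 + 18)/12 = 1.
ℓ''(λ) = −12/λ² − 6 < 0, confirming a maximum.

λ̂_MAP = 1.000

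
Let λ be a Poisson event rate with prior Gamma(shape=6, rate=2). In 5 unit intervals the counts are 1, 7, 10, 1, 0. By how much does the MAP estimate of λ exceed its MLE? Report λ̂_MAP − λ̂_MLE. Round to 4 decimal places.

MAP − MLE = -0.3714

Σxᵢ = 19. Posterior is Gamma(25, 7); MAP = (25−1)/7 = 24/7 ≈ 3.42857.
MLE = x̄ = 19/5 ≈ 3.80000.
Difference = 24/7 − 19/5 = -13/35 ≈ -0.3714.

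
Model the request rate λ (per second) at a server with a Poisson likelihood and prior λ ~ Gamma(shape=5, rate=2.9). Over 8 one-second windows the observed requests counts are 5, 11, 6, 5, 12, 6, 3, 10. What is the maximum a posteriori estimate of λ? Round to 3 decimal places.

Σxᵢ = 5+11+6+5+12+6+3+10 = 58, with n = 8.
Posterior ∝ λ^4e^(−2.9λ) · λ^58e^(−8λ) = λ^62e^(−10.9λ), i.e. Gamma(shape=63, rate=10.9).
The mode of a Gamma(a, b) with a ≥ 1 (shape–rate) is (a−1)/b = 62/10.9 ≈ 5.688.

λ̂_MAP = 5.688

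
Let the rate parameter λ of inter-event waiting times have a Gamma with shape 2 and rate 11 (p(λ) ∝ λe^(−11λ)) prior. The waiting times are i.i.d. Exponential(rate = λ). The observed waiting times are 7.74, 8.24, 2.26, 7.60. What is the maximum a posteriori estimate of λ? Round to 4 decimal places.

The Exponential(rate=λ) likelihood is ∝ λ^n e^(−λΣtᵢ). Here n = 4 and Σtᵢ = 7.74 + 8.24 + 2.26 + 7.60 = 25.84.
Posterior ∝ λe^(−11λ) · λ^4e^(−25.84λ) = λ^5e^(−36.84λ), i.e. Gamma(6, 36.84).
Mode = (a−1)/b = 5/36.84 ≈ 0.1357.

λ̂_MAP = 0.1357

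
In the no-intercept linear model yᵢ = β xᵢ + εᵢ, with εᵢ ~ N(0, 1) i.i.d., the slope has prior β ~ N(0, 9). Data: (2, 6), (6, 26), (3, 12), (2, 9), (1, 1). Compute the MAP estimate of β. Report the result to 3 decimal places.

β̂_MAP = 4.121

log p(β | y) = −Σ(yᵢ − βxᵢ)²/(2·1) − β²/(2·9) + const.
Setting the derivative to zero: Σxᵢ(yᵢ − βxᵢ)/1 − β/9 = 0, so β = Σxᵢyᵢ / (Σxᵢ² + σ²/τ²).
Σxᵢyᵢ = 2·6 + 6·26 + 3·12 + 2·9 + 1·1 = 223; Σxᵢ² = 54; σ²/τ² = 1/9.
β̂_MAP = 223 / (54 + 1/9) = 223/(487/9) = 2007/487 ≈ 4.121.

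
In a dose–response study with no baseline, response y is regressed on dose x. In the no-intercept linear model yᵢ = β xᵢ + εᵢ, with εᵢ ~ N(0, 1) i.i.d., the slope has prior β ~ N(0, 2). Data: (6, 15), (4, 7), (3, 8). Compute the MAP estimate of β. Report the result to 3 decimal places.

β̂_MAP = 2.309

log p(β | y) = −Σ(yᵢ − βxᵢ)²/(2·1) − β²/(2·2) + const.
Setting the derivative to zero: Σxᵢ(yᵢ − βxᵢ)/1 − β/2 = 0, so β = Σxᵢyᵢ / (Σxᵢ² + σ²/τ²).
Σxᵢyᵢ = 6·15 + 4·7 + 3·8 = 142; Σxᵢ² = 61; σ²/τ² = 0.5.
β̂_MAP = 142 / (61 + 0.5) = 142/61.5 ≈ 2.309.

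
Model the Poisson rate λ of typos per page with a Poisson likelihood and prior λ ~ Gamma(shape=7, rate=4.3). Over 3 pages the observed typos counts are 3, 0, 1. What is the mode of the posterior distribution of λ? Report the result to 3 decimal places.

Σxᵢ = 3+0+1 = 4, with n = 3.
Posterior ∝ λ^6e^(−4.3λ) · λ^4e^(−3λ) = λ^10e^(−7.3λ), i.e. Gamma(shape=11, rate=7.3).
The mode of a Gamma(a, b) with a ≥ 1 (shape–rate) is (a−1)/b = 10/7.3 ≈ 1.370.

λ̂_MAP = 1.370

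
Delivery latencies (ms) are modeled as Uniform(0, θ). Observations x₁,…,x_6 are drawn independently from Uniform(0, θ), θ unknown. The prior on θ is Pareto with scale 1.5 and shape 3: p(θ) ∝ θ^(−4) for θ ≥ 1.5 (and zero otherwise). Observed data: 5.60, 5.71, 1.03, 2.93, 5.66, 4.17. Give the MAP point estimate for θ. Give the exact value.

The Uniform(0, θ) likelihood is θ^(−n) for θ ≥ max(xᵢ), zero otherwise. Here max(xᵢ) = 5.71.
Posterior ∝ θ^(−4) · θ^(−6) = θ^(−10) on θ ≥ max(1.5, 5.71) = 5.71.
This density is strictly decreasing in θ, so the posterior mode lies at the lower boundary of the support.

θ̂_MAP = 5.71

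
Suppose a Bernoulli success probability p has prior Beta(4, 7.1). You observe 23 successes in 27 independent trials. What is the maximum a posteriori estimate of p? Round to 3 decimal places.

p̂_MAP = 0.720

Prior: Beta(4, 7.1).
Data: 23 successes in 27 trials. The binomial likelihood contributes p^23(1−p)^4, so the posterior is Beta(4+23, 7.1+4) = Beta(27, 11.1).
For Beta(a, b) with a, b > 1 the mode is (a−1)/(a+b−2) = 26/36.1 ≈ 0.720.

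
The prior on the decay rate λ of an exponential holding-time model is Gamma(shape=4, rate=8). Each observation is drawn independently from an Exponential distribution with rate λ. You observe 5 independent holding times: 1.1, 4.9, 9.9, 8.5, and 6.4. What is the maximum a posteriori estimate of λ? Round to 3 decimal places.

The Exponential(rate=λ) likelihood is ∝ λ^n e^(−λΣtᵢ). Here n = 5 and Σtᵢ = 1.1 + 4.9 + 9.9 + 8.5 + 6.4 = 30.8.
Posterior ∝ λ^3e^(−8λ) · λ^5e^(−30.8λ) = λ^8e^(−38.8λ), i.e. Gamma(9, 38.8).
Mode = (a−1)/b = 8/38.8 ≈ 0.206.

λ̂_MAP = 0.206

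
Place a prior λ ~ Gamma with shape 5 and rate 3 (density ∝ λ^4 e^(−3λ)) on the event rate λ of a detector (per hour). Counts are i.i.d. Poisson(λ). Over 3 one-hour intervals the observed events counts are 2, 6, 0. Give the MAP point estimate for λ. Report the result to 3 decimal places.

λ̂_MAP = 2.000

Σxᵢ = 2+6+0 = 8, with n = 3.
Posterior ∝ λ^4e^(−3λ) · λ^8e^(−3λ) = λ^12e^(−6λ), i.e. Gamma(shape=13, rate=6).
The mode of a Gamma(a, b) with a ≥ 1 (shape–rate) is (a−1)/b = 12/6 ≈ 2.000.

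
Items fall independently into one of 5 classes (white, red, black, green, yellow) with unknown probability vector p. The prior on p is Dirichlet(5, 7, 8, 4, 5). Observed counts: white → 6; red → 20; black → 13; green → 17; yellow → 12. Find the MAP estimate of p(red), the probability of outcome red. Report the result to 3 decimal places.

The posterior is Dirichlet(αᵢ + nᵢ) = Dirichlet(11, 27, 21, 21, 17).
For a Dirichlet(a₁,…,a_K) with all aᵢ > 1, the mode has j-th component (aⱼ − 1)/(Σaᵢ − K).
Here Σaᵢ = 97 and K = 5, so p(red) = (27 − 1)/(97 − 5) = 26/92 ≈ 0.283.

MAP estimate of p(red) = 0.283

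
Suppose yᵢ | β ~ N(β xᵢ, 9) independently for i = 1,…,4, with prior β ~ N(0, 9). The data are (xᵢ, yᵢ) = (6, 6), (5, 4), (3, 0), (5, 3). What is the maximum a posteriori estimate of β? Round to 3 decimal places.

log p(β | y) = −Σ(yᵢ − βxᵢ)²/(2·9) − β²/(2·9) + const.
Setting the derivative to zero: Σxᵢ(yᵢ − βxᵢ)/9 − β/9 = 0, so β = Σxᵢyᵢ / (Σxᵢ² + σ²/τ²).
Σxᵢyᵢ = 6·6 + 5·4 + 3·0 + 5·3 = 71; Σxᵢ² = 95; σ²/τ² = 1.
β̂_MAP = 71 / (95 + 1) = 71/96 ≈ 0.740.

β̂_MAP = 0.740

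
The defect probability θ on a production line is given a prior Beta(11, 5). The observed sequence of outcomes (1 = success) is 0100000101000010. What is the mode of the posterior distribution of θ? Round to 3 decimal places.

θ̂_MAP = 0.467

Prior: Beta(11, 5).
Data: 4 successes in 16 trials (from the sequence). The binomial likelihood contributes θ^4(1−θ)^12, so the posterior is Beta(11+4, 5+12) = Beta(15, 17).
For Beta(a, b) with a, b > 1 the mode is (a−1)/(a+b−2) = 14/30 ≈ 0.467.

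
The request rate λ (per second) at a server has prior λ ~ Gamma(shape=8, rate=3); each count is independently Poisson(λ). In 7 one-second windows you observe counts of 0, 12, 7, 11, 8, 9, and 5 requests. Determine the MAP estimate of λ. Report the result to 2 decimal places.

Σxᵢ = 0+12+7+11+8+9+5 = 52, with n = 7.
Posterior ∝ λ^7e^(−3λ) · λ^52e^(−7λ) = λ^59e^(−10λ), i.e. Gamma(shape=60, rate=10).
The mode of a Gamma(a, b) with a ≥ 1 (shape–rate) is (a−1)/b = 59/10 ≈ 5.90.

λ̂_MAP = 5.90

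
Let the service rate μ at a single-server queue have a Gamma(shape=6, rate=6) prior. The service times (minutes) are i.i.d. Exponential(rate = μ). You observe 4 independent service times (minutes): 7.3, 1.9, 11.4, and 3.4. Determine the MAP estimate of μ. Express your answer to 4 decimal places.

The Exponential(rate=μ) likelihood is ∝ μ^n e^(−μΣtᵢ). Here n = 4 and Σtᵢ = 7.3 + 1.9 + 11.4 + 3.4 = 24.
Posterior ∝ μ^5e^(−6μ) · μ^4e^(−24μ) = μ^9e^(−30μ), i.e. Gamma(10, 30).
Mode = (a−1)/b = 9/30 ≈ 0.3000.

μ̂_MAP = 0.3000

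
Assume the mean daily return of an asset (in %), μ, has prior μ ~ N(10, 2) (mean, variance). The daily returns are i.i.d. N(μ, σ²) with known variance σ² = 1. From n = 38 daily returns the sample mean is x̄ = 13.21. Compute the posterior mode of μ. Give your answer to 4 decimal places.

n = 38, x̄ = 13.21.
For a Normal prior and Normal likelihood with known variance, the posterior is Normal; its mode equals its mean, the precision-weighted average.
Prior precision 1/σ₀² = 1/2 = 0.5; data precision n/σ² = 38/1 = 38.
μ̂ = (0.5·10 + 38·13.21) / (0.5 + 38) = 506.98/38.5 = 25349/1925 ≈ 13.1683.

μ̂_MAP = 13.1683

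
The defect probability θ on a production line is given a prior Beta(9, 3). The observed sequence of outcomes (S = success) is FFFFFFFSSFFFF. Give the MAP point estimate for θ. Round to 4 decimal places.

θ̂_MAP = 0.4348

Prior: Beta(9, 3).
Data: 2 successes in 13 trials (from the sequence). The binomial likelihood contributes θ^2(1−θ)^11, so the posterior is Beta(9+2, 3+11) = Beta(11, 14).
For Beta(a, b) with a, b > 1 the mode is (a−1)/(a+b−2) = 10/23 ≈ 0.4348.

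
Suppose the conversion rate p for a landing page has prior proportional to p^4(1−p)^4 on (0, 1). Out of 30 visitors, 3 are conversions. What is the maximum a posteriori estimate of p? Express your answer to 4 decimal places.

The prior density ∝ p^4(1−p)^4 is the kernel of Beta(5, 5).
Data: 3 successes in 30 trials. The binomial likelihood contributes p^3(1−p)^27, so the posterior is Beta(5+3, 5+27) = Beta(8, 32).
For Beta(a, b) with a, b > 1 the mode is (a−1)/(a+b−2) = 7/38 ≈ 0.1842.

p̂_MAP = 0.1842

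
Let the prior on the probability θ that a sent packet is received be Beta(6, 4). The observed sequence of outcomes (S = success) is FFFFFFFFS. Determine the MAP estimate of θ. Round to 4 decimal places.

θ̂_MAP = 0.3529

Prior: Beta(6, 4).
Data: 1 success in 9 trials (from the sequence). The binomial likelihood contributes θ(1−θ)^8, so the posterior is Beta(6+1, 4+8) = Beta(7, 12).
For Beta(a, b) with a, b > 1 the mode is (a−1)/(a+b−2) = 6/17 ≈ 0.3529.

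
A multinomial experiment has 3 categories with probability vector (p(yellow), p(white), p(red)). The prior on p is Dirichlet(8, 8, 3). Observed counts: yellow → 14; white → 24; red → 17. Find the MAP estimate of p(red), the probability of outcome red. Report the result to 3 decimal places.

The posterior is Dirichlet(αᵢ + nᵢ) = Dirichlet(22, 32, 20).
For a Dirichlet(a₁,…,a_K) with all aᵢ > 1, the mode has j-th component (aⱼ − 1)/(Σaᵢ − K).
Here Σaᵢ = 74 and K = 3, so p(red) = (20 − 1)/(74 − 3) = 19/71 ≈ 0.268.

MAP estimate of p(red) = 0.268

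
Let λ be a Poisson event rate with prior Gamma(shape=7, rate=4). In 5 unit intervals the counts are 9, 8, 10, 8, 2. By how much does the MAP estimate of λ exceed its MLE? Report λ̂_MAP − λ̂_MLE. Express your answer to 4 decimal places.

MAP − MLE = -2.6222

Σxᵢ = 37. Posterior is Gamma(44, 9); MAP = (44−1)/9 = 43/9 ≈ 4.77778.
MLE = x̄ = 37/5 ≈ 7.40000.
Difference = 43/9 − 37/5 = -118/45 ≈ -2.6222.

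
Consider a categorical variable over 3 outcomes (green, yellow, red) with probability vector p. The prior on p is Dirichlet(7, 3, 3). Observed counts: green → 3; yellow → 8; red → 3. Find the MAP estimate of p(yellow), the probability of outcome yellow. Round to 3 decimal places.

MAP estimate of p(yellow) = 0.417

The posterior is Dirichlet(αᵢ + nᵢ) = Dirichlet(10, 11, 6).
For a Dirichlet(a₁,…,a_K) with all aᵢ > 1, the mode has j-th component (aⱼ − 1)/(Σaᵢ − K).
Here Σaᵢ = 27 and K = 3, so p(yellow) = (11 − 1)/(27 − 3) = 10/24 ≈ 0.417.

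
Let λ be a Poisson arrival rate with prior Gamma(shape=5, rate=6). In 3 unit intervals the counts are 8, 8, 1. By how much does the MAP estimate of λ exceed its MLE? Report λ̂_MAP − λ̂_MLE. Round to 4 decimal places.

MAP − MLE = -3.3333

Σxᵢ = 17. Posterior is Gamma(22, 9); MAP = (22−1)/9 = 21/9 ≈ 2.33333.
MLE = x̄ = 17/3 ≈ 5.66667.
Difference = 21/9 − 17/3 = -10/3 ≈ -3.3333.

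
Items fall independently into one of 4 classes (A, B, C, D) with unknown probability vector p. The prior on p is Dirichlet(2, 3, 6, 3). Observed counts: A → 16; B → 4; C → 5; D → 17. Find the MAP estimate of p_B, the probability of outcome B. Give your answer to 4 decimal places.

MAP estimate of p_B = 0.1154

The posterior is Dirichlet(αᵢ + nᵢ) = Dirichlet(18, 7, 11, 20).
For a Dirichlet(a₁,…,a_K) with all aᵢ > 1, the mode has j-th component (aⱼ − 1)/(Σaᵢ − K).
Here Σaᵢ = 56 and K = 4, so p_B = (7 − 1)/(56 − 4) = 6/52 ≈ 0.1154.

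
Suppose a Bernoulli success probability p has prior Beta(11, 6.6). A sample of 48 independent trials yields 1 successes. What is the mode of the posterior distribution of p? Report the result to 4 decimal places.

p̂_MAP = 0.1730

Prior: Beta(11, 6.6).
Data: 1 success in 48 trials. The binomial likelihood contributes p(1−p)^47, so the posterior is Beta(11+1, 6.6+47) = Beta(12, 53.6).
For Beta(a, b) with a, b > 1 the mode is (a−1)/(a+b−2) = 11/63.6 ≈ 0.1730.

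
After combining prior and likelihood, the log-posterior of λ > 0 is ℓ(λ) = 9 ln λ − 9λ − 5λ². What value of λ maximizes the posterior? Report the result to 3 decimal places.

λ̂_MAP = 0.600

ℓ'(λ) = 9/λ − 9 − 10λ. Setting this to zero and multiplying by λ: 10λ² + 9λ − 9 = 0.
λ = (−9 + √(9² + 4·10·9)) / (2·10) = (−9 + √441) / 20 = (−9 + 21)/20 = 3/5.
ℓ''(λ) = −9/λ² − 10 < 0, confirming a maximum.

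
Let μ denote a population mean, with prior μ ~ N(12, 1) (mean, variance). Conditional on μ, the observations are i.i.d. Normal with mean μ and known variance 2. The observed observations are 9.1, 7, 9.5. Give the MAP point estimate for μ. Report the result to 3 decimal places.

n = 3; x̄ = (9.1 + 7 + 9.5)/3 = 25.6/3 = 128/15 ≈ 8.5333.
For a Normal prior and Normal likelihood with known variance, the posterior is Normal; its mode equals its mean, the precision-weighted average.
Prior precision 1/σ₀² = 1/1 = 1; data precision n/σ² = 3/2 = 1.5.
μ̂ = (1·12 + 1.5·(128/15)) / (1 + 1.5) = 24.8/2.5 = 9.920.

μ̂_MAP = 9.920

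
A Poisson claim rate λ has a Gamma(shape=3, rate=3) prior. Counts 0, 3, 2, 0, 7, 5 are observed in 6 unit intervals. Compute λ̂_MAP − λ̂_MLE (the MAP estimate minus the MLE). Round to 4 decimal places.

Σxᵢ = 17. Posterior is Gamma(20, 9); MAP = (20−1)/9 = 19/9 ≈ 2.11111.
MLE = x̄ = 17/6 ≈ 2.83333.
Difference = 19/9 − 17/6 = -13/18 ≈ -0.7222.

MAP − MLE = -0.7222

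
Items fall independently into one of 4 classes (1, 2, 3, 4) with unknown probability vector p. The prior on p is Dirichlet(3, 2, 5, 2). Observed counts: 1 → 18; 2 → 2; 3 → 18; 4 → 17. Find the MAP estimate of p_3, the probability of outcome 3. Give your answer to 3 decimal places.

MAP estimate: 0.349

The posterior is Dirichlet(αᵢ + nᵢ) = Dirichlet(21, 4, 23, 19).
For a Dirichlet(a₁,…,a_K) with all aᵢ > 1, the mode has j-th component (aⱼ − 1)/(Σaᵢ − K).
Here Σaᵢ = 67 and K = 4, so p_3 = (23 − 1)/(67 − 4) = 22/63 ≈ 0.349.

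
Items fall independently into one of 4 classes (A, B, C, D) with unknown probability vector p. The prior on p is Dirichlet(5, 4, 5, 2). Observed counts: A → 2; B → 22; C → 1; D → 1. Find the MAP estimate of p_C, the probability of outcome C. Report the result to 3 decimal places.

The posterior is Dirichlet(αᵢ + nᵢ) = Dirichlet(7, 26, 6, 3).
For a Dirichlet(a₁,…,a_K) with all aᵢ > 1, the mode has j-th component (aⱼ − 1)/(Σaᵢ − K).
Here Σaᵢ = 42 and K = 4, so p_C = (6 − 1)/(42 − 4) = 5/38 ≈ 0.132.

MAP estimate of p_C = 0.132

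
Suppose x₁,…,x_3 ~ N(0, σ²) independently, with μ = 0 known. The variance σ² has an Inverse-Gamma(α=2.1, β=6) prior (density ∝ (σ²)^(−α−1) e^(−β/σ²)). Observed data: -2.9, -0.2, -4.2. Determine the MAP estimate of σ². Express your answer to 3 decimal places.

σ̂²_MAP = 4.140

Sum of squared deviations about the known mean: SS = (-2.9−0)² + (-0.2−0)² + (-4.2−0)² = 26.09.
The Normal likelihood contributes (σ²)^(−n/2) exp(−SS/(2σ²)), so the posterior is Inverse-Gamma(α + n/2, β + SS/2) = Inverse-Gamma(3.6, 19.045).
The mode of Inverse-Gamma(a, b) is b/(a+1) = 19.045/4.6 ≈ 4.140.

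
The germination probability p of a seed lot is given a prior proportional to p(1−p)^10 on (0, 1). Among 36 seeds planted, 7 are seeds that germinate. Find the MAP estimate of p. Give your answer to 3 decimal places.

p̂_MAP = 0.170

The prior density ∝ p(1−p)^10 is the kernel of Beta(2, 11).
Data: 7 successes in 36 trials. The binomial likelihood contributes p^7(1−p)^29, so the posterior is Beta(2+7, 11+29) = Beta(9, 40).
For Beta(a, b) with a, b > 1 the mode is (a−1)/(a+b−2) = 8/47 ≈ 0.170.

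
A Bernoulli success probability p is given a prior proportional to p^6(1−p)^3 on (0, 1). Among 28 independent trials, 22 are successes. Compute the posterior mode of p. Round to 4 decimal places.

p̂_MAP = 0.7568

The prior density ∝ p^6(1−p)^3 is the kernel of Beta(7, 4).
Data: 22 successes in 28 trials. The binomial likelihood contributes p^22(1−p)^6, so the posterior is Beta(7+22, 4+6) = Beta(29, 10).
For Beta(a, b) with a, b > 1 the mode is (a−1)/(a+b−2) = 28/37 ≈ 0.7568.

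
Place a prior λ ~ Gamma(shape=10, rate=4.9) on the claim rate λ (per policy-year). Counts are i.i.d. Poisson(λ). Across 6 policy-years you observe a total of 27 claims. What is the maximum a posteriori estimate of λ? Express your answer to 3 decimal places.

λ̂_MAP = 3.303

Σxᵢ = 27, n = 6.
Posterior ∝ λ^9e^(−4.9λ) · λ^27e^(−6λ) = λ^36e^(−10.9λ), i.e. Gamma(shape=37, rate=10.9).
The mode of a Gamma(a, b) with a ≥ 1 (shape–rate) is (a−1)/b = 36/10.9 ≈ 3.303.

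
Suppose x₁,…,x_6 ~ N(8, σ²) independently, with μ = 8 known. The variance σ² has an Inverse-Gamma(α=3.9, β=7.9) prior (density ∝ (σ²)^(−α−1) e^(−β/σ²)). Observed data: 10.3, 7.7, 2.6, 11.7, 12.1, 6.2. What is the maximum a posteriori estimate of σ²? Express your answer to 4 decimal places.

σ̂²_MAP = 5.3215

Sum of squared deviations about the known mean: SS = (10.3−8)² + (7.7−8)² + (2.6−8)² + (11.7−8)² + (12.1−8)² + (6.2−8)² = 68.28.
The Normal likelihood contributes (σ²)^(−n/2) exp(−SS/(2σ²)), so the posterior is Inverse-Gamma(α + n/2, β + SS/2) = Inverse-Gamma(6.9, 42.04).
The mode of Inverse-Gamma(a, b) is b/(a+1) = 42.04/7.9 ≈ 5.3215.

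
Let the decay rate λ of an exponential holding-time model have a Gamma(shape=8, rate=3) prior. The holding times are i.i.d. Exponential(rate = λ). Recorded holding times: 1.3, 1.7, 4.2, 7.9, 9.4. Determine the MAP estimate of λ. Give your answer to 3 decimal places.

λ̂_MAP = 0.436

The Exponential(rate=λ) likelihood is ∝ λ^n e^(−λΣtᵢ). Here n = 5 and Σtᵢ = 1.3 + 1.7 + 4.2 + 7.9 + 9.4 = 24.5.
Posterior ∝ λ^7e^(−3λ) · λ^5e^(−24.5λ) = λ^12e^(−27.5λ), i.e. Gamma(13, 27.5).
Mode = (a−1)/b = 12/27.5 ≈ 0.436.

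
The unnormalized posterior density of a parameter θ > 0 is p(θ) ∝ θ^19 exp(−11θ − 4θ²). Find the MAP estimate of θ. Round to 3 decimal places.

ℓ'(θ) = 19/θ − 11 − 8θ. Setting this to zero and multiplying by θ: 8θ² + 11θ − 19 = 0.
θ = (−11 + √(11² + 4·8·19)) / (2·8) = (−11 + √729) / 16 = (−11 + 27)/16 = 1.
ℓ''(θ) = −19/θ² − 8 < 0, confirming a maximum.

θ̂_MAP = 1.000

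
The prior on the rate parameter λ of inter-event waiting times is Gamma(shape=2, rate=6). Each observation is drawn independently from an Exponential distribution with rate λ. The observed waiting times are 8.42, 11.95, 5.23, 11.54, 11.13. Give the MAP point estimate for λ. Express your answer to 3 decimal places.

The Exponential(rate=λ) likelihood is ∝ λ^n e^(−λΣtᵢ). Here n = 5 and Σtᵢ = 8.42 + 11.95 + 5.23 + 11.54 + 11.13 = 48.27.
Posterior ∝ λe^(−6λ) · λ^5e^(−48.27λ) = λ^6e^(−54.27λ), i.e. Gamma(7, 54.27).
Mode = (a−1)/b = 6/54.27 ≈ 0.111.

λ̂_MAP = 0.111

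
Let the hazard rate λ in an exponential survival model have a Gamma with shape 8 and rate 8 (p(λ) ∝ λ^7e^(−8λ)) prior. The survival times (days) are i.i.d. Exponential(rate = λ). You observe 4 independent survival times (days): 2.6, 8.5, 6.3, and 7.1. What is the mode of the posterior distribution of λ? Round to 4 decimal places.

The Exponential(rate=λ) likelihood is ∝ λ^n e^(−λΣtᵢ). Here n = 4 and Σtᵢ = 2.6 + 8.5 + 6.3 + 7.1 = 24.5.
Posterior ∝ λ^7e^(−8λ) · λ^4e^(−24.5λ) = λ^11e^(−32.5λ), i.e. Gamma(12, 32.5).
Mode = (a−1)/b = 11/32.5 ≈ 0.3385.

λ̂_MAP = 0.3385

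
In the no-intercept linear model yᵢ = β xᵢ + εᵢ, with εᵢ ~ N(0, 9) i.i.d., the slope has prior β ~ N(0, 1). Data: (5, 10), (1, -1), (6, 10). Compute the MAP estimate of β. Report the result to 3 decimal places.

β̂_MAP = 1.535

log p(β | y) = −Σ(yᵢ − βxᵢ)²/(2·9) − β²/(2·1) + const.
Setting the derivative to zero: Σxᵢ(yᵢ − βxᵢ)/9 − β/1 = 0, so β = Σxᵢyᵢ / (Σxᵢ² + σ²/τ²).
Σxᵢyᵢ = 5·10 + 1·(-1) + 6·10 = 109; Σxᵢ² = 62; σ²/τ² = 9.
β̂_MAP = 109 / (62 + 9) = 109/71 ≈ 1.535.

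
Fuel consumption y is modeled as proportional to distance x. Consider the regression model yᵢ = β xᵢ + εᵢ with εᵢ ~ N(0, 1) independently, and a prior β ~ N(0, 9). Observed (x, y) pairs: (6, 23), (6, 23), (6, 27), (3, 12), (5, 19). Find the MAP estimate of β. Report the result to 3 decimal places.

β̂_MAP = 4.004

log p(β | y) = −Σ(yᵢ − βxᵢ)²/(2·1) − β²/(2·9) + const.
Setting the derivative to zero: Σxᵢ(yᵢ − βxᵢ)/1 − β/9 = 0, so β = Σxᵢyᵢ / (Σxᵢ² + σ²/τ²).
Σxᵢyᵢ = 6·23 + 6·23 + 6·27 + 3·12 + 5·19 = 569; Σxᵢ² = 142; σ²/τ² = 1/9.
β̂_MAP = 569 / (142 + 1/9) = 569/(1279/9) = 5121/1279 ≈ 4.004.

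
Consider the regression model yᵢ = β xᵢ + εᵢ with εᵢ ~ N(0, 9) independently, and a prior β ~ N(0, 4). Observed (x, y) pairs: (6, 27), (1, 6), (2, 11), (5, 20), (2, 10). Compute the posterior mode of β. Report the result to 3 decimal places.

β̂_MAP = 4.291

log p(β | y) = −Σ(yᵢ − βxᵢ)²/(2·9) − β²/(2·4) + const.
Setting the derivative to zero: Σxᵢ(yᵢ − βxᵢ)/9 − β/4 = 0, so β = Σxᵢyᵢ / (Σxᵢ² + σ²/τ²).
Σxᵢyᵢ = 6·27 + 1·6 + 2·11 + 5·20 + 2·10 = 310; Σxᵢ² = 70; σ²/τ² = 2.25.
β̂_MAP = 310 / (70 + 2.25) = 310/72.25 ≈ 4.291.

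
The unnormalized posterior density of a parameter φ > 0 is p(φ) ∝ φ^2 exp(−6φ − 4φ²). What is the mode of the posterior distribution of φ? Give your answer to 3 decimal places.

ℓ'(φ) = 2/φ − 6 − 8φ. Setting this to zero and multiplying by φ: 8φ² + 6φ − 2 = 0.
φ = (−6 + √(6² + 4·8·2)) / (2·8) = (−6 + √100) / 16 = (−6 + 10)/16 = 1/4.
ℓ''(φ) = −2/φ² − 8 < 0, confirming a maximum.

φ̂_MAP = 0.250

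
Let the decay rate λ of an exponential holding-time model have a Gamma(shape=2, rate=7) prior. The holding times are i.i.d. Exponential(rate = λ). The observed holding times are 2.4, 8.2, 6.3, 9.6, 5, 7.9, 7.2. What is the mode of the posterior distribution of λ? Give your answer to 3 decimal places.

λ̂_MAP = 0.149

The Exponential(rate=λ) likelihood is ∝ λ^n e^(−λΣtᵢ). Here n = 7 and Σtᵢ = 2.4 + 8.2 + 6.3 + 9.6 + 5 + 7.9 + 7.2 = 46.6.
Posterior ∝ λe^(−7λ) · λ^7e^(−46.6λ) = λ^8e^(−53.6λ), i.e. Gamma(9, 53.6).
Mode = (a−1)/b = 8/53.6 ≈ 0.149.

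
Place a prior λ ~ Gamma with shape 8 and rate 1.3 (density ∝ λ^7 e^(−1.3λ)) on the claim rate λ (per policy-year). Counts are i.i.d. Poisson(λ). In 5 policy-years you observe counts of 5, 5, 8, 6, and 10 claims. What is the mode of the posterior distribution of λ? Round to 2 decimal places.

Σxᵢ = 5+5+8+6+10 = 34, with n = 5.
Posterior ∝ λ^7e^(−1.3λ) · λ^34e^(−5λ) = λ^41e^(−6.3λ), i.e. Gamma(shape=42, rate=6.3).
The mode of a Gamma(a, b) with a ≥ 1 (shape–rate) is (a−1)/b = 41/6.3 ≈ 6.51.

λ̂_MAP = 6.51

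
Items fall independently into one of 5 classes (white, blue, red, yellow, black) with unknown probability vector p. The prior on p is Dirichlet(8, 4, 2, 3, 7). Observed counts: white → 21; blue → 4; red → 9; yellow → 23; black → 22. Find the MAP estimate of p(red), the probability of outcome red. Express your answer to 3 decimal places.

MAP estimate of p(red) = 0.102

The posterior is Dirichlet(αᵢ + nᵢ) = Dirichlet(29, 8, 11, 26, 29).
For a Dirichlet(a₁,…,a_K) with all aᵢ > 1, the mode has j-th component (aⱼ − 1)/(Σaᵢ − K).
Here Σaᵢ = 103 and K = 5, so p(red) = (11 − 1)/(103 − 5) = 10/98 ≈ 0.102.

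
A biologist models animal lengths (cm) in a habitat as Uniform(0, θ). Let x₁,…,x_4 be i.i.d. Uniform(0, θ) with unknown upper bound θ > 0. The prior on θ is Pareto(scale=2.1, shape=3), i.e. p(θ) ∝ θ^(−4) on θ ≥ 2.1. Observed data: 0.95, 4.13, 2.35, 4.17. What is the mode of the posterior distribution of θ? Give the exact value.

θ̂_MAP = 4.17

The Uniform(0, θ) likelihood is θ^(−n) for θ ≥ max(xᵢ), zero otherwise. Here max(xᵢ) = 4.17.
Posterior ∝ θ^(−4) · θ^(−4) = θ^(−8) on θ ≥ max(2.1, 4.17) = 4.17.
This density is strictly decreasing in θ, so the posterior mode lies at the lower boundary of the support.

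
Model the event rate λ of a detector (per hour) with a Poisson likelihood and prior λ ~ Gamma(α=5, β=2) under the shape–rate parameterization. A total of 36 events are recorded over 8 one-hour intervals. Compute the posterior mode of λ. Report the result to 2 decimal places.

λ̂_MAP = 4.00

Σxᵢ = 36, n = 8.
Posterior ∝ λ^4e^(−2λ) · λ^36e^(−8λ) = λ^40e^(−10λ), i.e. Gamma(shape=41, rate=10).
The mode of a Gamma(a, b) with a ≥ 1 (shape–rate) is (a−1)/b = 40/10 ≈ 4.00.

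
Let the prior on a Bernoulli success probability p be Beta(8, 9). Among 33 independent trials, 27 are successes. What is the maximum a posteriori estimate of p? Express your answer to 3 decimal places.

Prior: Beta(8, 9).
Data: 27 successes in 33 trials. The binomial likelihood contributes p^27(1−p)^6, so the posterior is Beta(8+27, 9+6) = Beta(35, 15).
For Beta(a, b) with a, b > 1 the mode is (a−1)/(a+b−2) = 34/48 ≈ 0.708.

p̂_MAP = 0.708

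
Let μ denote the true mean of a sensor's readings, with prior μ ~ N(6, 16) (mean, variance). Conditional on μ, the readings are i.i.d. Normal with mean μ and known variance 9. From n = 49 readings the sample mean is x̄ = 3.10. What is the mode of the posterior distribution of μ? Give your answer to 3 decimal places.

n = 49, x̄ = 3.10.
For a Normal prior and Normal likelihood with known variance, the posterior is Normal; its mode equals its mean, the precision-weighted average.
Prior precision 1/σ₀² = 1/16 = 0.0625; data precision n/σ² = 49/9.
μ̂ = (0.0625·6 + (49/9)·3.1) / (0.0625 + 49/9) = (6211/360)/(793/144) = 12422/3965 ≈ 3.133.

μ̂_MAP = 3.133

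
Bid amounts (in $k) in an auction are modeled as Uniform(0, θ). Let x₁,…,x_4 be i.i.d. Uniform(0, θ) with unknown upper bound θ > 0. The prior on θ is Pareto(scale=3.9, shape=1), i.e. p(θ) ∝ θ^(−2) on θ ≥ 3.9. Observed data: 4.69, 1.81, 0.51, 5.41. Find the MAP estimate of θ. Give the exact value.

The Uniform(0, θ) likelihood is θ^(−n) for θ ≥ max(xᵢ), zero otherwise. Here max(xᵢ) = 5.41.
Posterior ∝ θ^(−2) · θ^(−4) = θ^(−6) on θ ≥ max(3.9, 5.41) = 5.41.
This density is strictly decreasing in θ, so the posterior mode lies at the lower boundary of the support.

θ̂_MAP = 5.41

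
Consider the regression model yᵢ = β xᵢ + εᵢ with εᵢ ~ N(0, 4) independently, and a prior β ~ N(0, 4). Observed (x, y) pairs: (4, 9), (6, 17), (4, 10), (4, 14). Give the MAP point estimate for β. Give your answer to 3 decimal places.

β̂_MAP = 2.753

log p(β | y) = −Σ(yᵢ − βxᵢ)²/(2·4) − β²/(2·4) + const.
Setting the derivative to zero: Σxᵢ(yᵢ − βxᵢ)/4 − β/4 = 0, so β = Σxᵢyᵢ / (Σxᵢ² + σ²/τ²).
Σxᵢyᵢ = 4·9 + 6·17 + 4·10 + 4·14 = 234; Σxᵢ² = 84; σ²/τ² = 1.
β̂_MAP = 234 / (84 + 1) = 234/85 ≈ 2.753.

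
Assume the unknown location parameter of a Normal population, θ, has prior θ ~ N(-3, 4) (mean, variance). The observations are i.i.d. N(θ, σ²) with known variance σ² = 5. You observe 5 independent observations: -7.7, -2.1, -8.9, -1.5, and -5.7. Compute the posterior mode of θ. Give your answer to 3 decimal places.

θ̂_MAP = -4.744

n = 5; x̄ = ((-7.7) + (-2.1) + (-8.9) + (-1.5) + (-5.7))/5 = -25.9/5 = -5.18.
For a Normal prior and Normal likelihood with known variance, the posterior is Normal; its mode equals its mean, the precision-weighted average.
Prior precision 1/σ₀² = 1/4 = 0.25; data precision n/σ² = 5/5 = 1.
θ̂ = (0.25·(-3) + 1·(-5.18)) / (0.25 + 1) = (-5.93)/1.25 = -4.744.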